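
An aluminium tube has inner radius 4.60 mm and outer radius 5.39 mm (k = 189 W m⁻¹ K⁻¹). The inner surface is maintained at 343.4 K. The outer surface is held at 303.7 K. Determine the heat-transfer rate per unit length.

Q' = 2.97×10^5 W/m

Q' = 2πk·ΔT/ln(r₂/r₁) = 2π × 189 × 39.7 / ln(0.00539/0.00460) = 2.97×10^5 W/m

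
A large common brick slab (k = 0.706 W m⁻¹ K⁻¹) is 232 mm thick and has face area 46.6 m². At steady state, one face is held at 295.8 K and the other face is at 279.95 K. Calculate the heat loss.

Q = 2.25 kW

Q = kA·ΔT/L = 0.706 × 46.6 × |295.8 K − 279.95 K| / 0.232 = 2250 W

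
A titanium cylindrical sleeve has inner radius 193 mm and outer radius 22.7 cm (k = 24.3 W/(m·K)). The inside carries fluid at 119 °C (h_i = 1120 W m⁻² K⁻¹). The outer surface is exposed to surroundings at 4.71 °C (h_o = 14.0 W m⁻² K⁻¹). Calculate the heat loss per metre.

Series thermal resistances, inner to outer:
  R'_conv,in = 1/(2πr h) = 1/(2π·0.193·1120) = 7.363×10^-4 m·K/W
  R'_titanium = ln(0.227/0.193)/(2πk) = 0.1623/(2π·24.3) = 0.001063 m·K/W
  R'_conv,out = 1/(2πr h) = 1/(2π·0.227·14.0) = 0.05008 m·K/W
ΣR = 7.363×10^-4 + 0.001063 + 0.05008 = 0.05188 m·K/W
Q' = ΔT/ΣR = (119 °C − 4.71 °C)/0.05188 = 2200 W/m

Q' = 2.20 kW/m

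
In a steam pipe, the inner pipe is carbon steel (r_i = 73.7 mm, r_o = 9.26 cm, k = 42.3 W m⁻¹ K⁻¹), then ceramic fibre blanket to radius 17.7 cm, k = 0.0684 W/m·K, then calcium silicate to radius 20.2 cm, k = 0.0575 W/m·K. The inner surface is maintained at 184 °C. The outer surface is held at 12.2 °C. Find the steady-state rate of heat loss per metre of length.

Q' = 91.7 W/m

Resistance network (inner→outer):
  R'_carbon steel = ln(0.0926/0.0737)/(2πk) = 0.2283/(2π·42.3) = 8.589×10^-4 m·K/W
  R'_ceramic fibre blanket = ln(0.177/0.0926)/(2πk) = 0.6479/(2π·0.0684) = 1.507 m·K/W
  R'_calcium silicate = ln(0.202/0.177)/(2πk) = 0.1321/(2π·0.0575) = 0.3657 m·K/W
ΣR = 8.589×10^-4 + 1.507 + 0.3657 = 1.874 m·K/W
Q' = ΔT/ΣR = (184 °C − 12.2 °C)/1.874 = 91.7 W/m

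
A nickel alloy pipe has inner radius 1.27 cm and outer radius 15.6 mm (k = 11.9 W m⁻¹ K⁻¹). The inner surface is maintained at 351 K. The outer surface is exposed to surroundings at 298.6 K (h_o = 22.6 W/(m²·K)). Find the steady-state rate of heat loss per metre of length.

Treat each layer as a resistance in series:
  R'_nickel alloy = ln(0.0156/0.0127)/(2πk) = 0.2057/(2π·11.9) = 0.002751 m·K/W
  R'_conv,out = 1/(2πr h) = 1/(2π·0.0156·22.6) = 0.4514 m·K/W
ΣR = 0.002751 + 0.4514 = 0.4542 m·K/W
Q' = ΔT/ΣR = (351 K − 298.6 K)/0.4542 = 115 W/m

Q' = 115 W/m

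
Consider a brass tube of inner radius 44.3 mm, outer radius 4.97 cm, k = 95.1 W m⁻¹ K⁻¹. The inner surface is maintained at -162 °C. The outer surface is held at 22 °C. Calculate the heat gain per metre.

Q' = 956 kW/m

Q' = 2πk·ΔT/ln(r₂/r₁) = 2π × 95.1 × 184 / ln(0.0497/0.0443) = 9.56×10^5 W/m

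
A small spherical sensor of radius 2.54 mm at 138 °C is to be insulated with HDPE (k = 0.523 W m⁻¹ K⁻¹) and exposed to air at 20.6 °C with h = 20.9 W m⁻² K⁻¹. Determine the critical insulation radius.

For a sphere, r_cr = 2k_ins/h = 2·0.523/20.9 = 0.0500 m = 5.00 cm

r_cr = 5.00 cm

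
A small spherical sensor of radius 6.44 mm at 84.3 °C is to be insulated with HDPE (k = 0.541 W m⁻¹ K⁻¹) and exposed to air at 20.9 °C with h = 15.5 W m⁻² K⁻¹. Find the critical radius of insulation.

r_cr = 6.98 cm

For a sphere, r_cr = 2k_ins/h = 2·0.541/15.5 = 0.0698 m = 6.98 cm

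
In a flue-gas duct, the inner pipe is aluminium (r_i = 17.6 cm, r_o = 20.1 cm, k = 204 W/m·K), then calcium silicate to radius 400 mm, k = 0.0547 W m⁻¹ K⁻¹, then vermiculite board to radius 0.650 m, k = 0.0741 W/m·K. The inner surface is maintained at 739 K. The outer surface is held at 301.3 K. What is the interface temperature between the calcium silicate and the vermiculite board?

Series thermal resistances, inner to outer:
  R'_aluminium = ln(0.201/0.176)/(2πk) = 0.1328/(2π·204) = 1.036×10^-4 m·K/W
  R'_calcium silicate = ln(0.400/0.201)/(2πk) = 0.6882/(2π·0.0547) = 2.002 m·K/W
  R'_vermiculite board = ln(0.650/0.400)/(2πk) = 0.4855/(2π·0.0741) = 1.043 m·K/W
ΣR = 1.036×10^-4 + 2.002 + 1.043 = 3.045 m·K/W
Q' = ΔT/ΣR = (739 K − 301.3 K)/3.045 = 143.7 W/m
From the inner boundary to the calcium silicate/vermiculite board interface, ΣR_partial = 2.002 m·K/W.
T_interface = T_in − Q'·ΣR_partial = 739 K − (143.7)(2.002) = 451 K

T = 451 K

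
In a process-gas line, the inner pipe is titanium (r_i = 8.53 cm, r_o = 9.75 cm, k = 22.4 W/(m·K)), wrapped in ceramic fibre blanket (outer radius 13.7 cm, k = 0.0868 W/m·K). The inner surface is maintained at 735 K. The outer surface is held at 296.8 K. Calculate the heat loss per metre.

Q' = 702 W/m

Series thermal resistances, inner to outer:
  R'_titanium = ln(0.0975/0.0853)/(2πk) = 0.1337/(2π·22.4) = 9.498×10^-4 m·K/W
  R'_ceramic fibre blanket = ln(0.137/0.0975)/(2πk) = 0.3401/(2π·0.0868) = 0.6237 m·K/W
ΣR = 9.498×10^-4 + 0.6237 = 0.6246 m·K/W
Q' = ΔT/ΣR = (735 K − 296.8 K)/0.6246 = 702 W/m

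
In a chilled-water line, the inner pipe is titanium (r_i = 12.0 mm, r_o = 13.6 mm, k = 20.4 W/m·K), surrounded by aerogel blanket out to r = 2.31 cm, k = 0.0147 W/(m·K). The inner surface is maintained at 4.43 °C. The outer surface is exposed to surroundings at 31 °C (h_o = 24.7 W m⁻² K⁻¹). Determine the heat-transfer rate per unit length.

Q' = 4.42 W/m

Series thermal resistances, inner to outer:
  R'_titanium = ln(0.0136/0.0120)/(2πk) = 0.1252/(2π·20.4) = 9.765×10^-4 m·K/W
  R'_aerogel blanket = ln(0.0231/0.0136)/(2πk) = 0.5298/(2π·0.0147) = 5.736 m·K/W
  R'_conv,out = 1/(2πr h) = 1/(2π·0.0231·24.7) = 0.2789 m·K/W
ΣR = 9.765×10^-4 + 5.736 + 0.2789 = 6.016 m·K/W
Q' = ΔT/ΣR = (4.43 °C − 31 °C)/6.016 = -4.42 W/m
(Negative Q' ⇒ heat flows inward; heat gain = 4.42 W/m.)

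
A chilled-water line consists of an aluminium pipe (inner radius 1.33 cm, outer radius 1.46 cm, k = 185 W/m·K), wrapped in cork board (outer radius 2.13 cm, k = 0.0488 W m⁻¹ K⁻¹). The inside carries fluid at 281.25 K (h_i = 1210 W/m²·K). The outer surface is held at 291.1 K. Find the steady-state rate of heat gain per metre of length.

Resistance network (inner→outer):
  R'_conv,in = 1/(2πr h) = 1/(2π·0.0133·1210) = 0.009890 m·K/W
  R'_aluminium = ln(0.0146/0.0133)/(2πk) = 0.09326/(2π·185) = 8.023×10^-5 m·K/W
  R'_cork board = ln(0.0213/0.0146)/(2πk) = 0.3777/(2π·0.0488) = 1.232 m·K/W
ΣR = 0.009890 + 8.023×10^-5 + 1.232 = 1.242 m·K/W
Q' = ΔT/ΣR = (281.25 K − 291.1 K)/1.242 = -7.93 W/m
(Negative Q' ⇒ heat flows inward; heat gain = 7.93 W/m.)

Q' = 7.93 W/m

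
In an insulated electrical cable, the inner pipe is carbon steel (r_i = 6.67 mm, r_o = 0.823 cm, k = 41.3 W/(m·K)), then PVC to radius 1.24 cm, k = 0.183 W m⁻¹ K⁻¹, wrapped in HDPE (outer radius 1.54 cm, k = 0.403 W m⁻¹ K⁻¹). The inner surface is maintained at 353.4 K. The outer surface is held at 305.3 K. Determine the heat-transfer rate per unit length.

Q' = 109 W/m

Treat each layer as a resistance in series:
  R'_carbon steel = ln(0.00823/0.00667)/(2πk) = 0.2102/(2π·41.3) = 8.099×10^-4 m·K/W
  R'_PVC = ln(0.0124/0.00823)/(2πk) = 0.4099/(2π·0.183) = 0.3565 m·K/W
  R'_HDPE = ln(0.0154/0.0124)/(2πk) = 0.2167/(2π·0.403) = 0.08557 m·K/W
ΣR = 8.099×10^-4 + 0.3565 + 0.08557 = 0.4429 m·K/W
Q' = ΔT/ΣR = (353.4 K − 305.3 K)/0.4429 = 109 W/m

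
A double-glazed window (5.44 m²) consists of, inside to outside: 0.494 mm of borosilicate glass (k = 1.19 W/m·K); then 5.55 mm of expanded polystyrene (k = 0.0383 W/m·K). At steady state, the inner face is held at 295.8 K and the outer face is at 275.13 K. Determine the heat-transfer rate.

Treat each layer as a resistance in series:
  R_borosilicate glass = L/(kA) = 4.94×10^-4/(1.19·5.44) = 7.631×10^-5 K/W
  R_expanded polystyrene = L/(kA) = 0.00555/(0.0383·5.44) = 0.02664 K/W
ΣR = 7.631×10^-5 + 0.02664 = 0.02672 K/W
Q = ΔT/ΣR = (295.8 K − 275.13 K)/0.02672 = 774 W

Q = 774 W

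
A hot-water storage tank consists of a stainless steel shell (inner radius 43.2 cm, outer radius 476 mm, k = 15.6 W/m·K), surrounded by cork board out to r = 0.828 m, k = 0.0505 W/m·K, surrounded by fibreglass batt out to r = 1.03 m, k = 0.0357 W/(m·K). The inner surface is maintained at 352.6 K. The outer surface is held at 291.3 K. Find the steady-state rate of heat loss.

Q = 31.7 W

Treat each layer as a resistance in series:
  R_stainless steel = (1/0.432 − 1/0.476)/(4πk) = 0.2140/(4π·15.6) = 0.001092 K/W
  R_cork board = (1/0.476 − 1/0.828)/(4πk) = 0.8931/(4π·0.0505) = 1.407 K/W
  R_fibreglass batt = (1/0.828 − 1/1.03)/(4πk) = 0.2369/(4π·0.0357) = 0.5280 K/W
ΣR = 0.001092 + 1.407 + 0.5280 = 1.936 K/W
Q = ΔT/ΣR = (352.6 K − 291.3 K)/1.936 = 31.7 W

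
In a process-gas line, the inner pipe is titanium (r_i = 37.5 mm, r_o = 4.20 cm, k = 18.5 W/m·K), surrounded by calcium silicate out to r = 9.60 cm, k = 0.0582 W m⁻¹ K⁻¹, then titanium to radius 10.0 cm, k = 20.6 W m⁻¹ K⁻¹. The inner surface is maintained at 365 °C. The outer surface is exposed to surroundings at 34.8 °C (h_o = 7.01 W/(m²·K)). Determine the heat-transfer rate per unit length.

Series thermal resistances, inner to outer:
  R'_titanium = ln(0.0420/0.0375)/(2πk) = 0.1133/(2π·18.5) = 9.750×10^-4 m·K/W
  R'_calcium silicate = ln(0.0960/0.0420)/(2πk) = 0.8267/(2π·0.0582) = 2.261 m·K/W
  R'_titanium = ln(0.100/0.0960)/(2πk) = 0.04082/(2π·20.6) = 3.154×10^-4 m·K/W
  R'_conv,out = 1/(2πr h) = 1/(2π·0.100·7.01) = 0.2270 m·K/W
ΣR = 9.750×10^-4 + 2.261 + 3.154×10^-4 + 0.2270 = 2.489 m·K/W
Q' = ΔT/ΣR = (365 °C − 34.8 °C)/2.489 = 133 W/m

Q' = 133 W/m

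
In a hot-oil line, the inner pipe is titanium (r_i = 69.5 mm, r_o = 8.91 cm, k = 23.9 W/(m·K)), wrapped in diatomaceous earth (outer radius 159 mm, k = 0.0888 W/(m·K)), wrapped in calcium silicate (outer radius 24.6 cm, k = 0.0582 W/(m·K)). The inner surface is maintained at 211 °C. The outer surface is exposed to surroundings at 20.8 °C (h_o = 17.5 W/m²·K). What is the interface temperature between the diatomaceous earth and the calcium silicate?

T = 124 °C

Treat each layer as a resistance in series:
  R'_titanium = ln(0.0891/0.0695)/(2πk) = 0.2484/(2π·23.9) = 0.001654 m·K/W
  R'_diatomaceous earth = ln(0.159/0.0891)/(2πk) = 0.5791/(2π·0.0888) = 1.038 m·K/W
  R'_calcium silicate = ln(0.246/0.159)/(2πk) = 0.4364/(2π·0.0582) = 1.193 m·K/W
  R'_conv,out = 1/(2πr h) = 1/(2π·0.246·17.5) = 0.03697 m·K/W
ΣR = 0.001654 + 1.038 + 1.193 + 0.03697 = 2.270 m·K/W
Q' = ΔT/ΣR = (211 °C − 20.8 °C)/2.270 = 83.79 W/m
From the inner boundary to the diatomaceous earth/calcium silicate interface, ΣR_partial = 1.040 m·K/W.
T_interface = T_in − Q'·ΣR_partial = 211 °C − (83.79)(1.040) = 124 °C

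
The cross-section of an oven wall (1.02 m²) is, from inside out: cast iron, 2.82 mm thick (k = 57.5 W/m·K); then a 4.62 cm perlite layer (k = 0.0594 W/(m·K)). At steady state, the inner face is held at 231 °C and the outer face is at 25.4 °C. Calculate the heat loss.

Series thermal resistances, inner to outer:
  R_cast iron = L/(kA) = 0.00282/(57.5·1.02) = 4.808×10^-5 K/W
  R_perlite = L/(kA) = 0.0462/(0.0594·1.02) = 0.7625 K/W
ΣR = 4.808×10^-5 + 0.7625 = 0.7625 K/W
Q = ΔT/ΣR = (231 °C − 25.4 °C)/0.7625 = 270 W

Q = 270 W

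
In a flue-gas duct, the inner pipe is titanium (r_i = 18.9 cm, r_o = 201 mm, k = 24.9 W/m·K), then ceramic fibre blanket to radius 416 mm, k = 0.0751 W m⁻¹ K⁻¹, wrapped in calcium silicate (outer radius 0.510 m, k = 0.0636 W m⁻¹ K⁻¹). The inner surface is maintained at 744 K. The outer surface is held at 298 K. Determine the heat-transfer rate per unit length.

Q' = 217 W/m

Resistance network (inner→outer):
  R'_titanium = ln(0.201/0.189)/(2πk) = 0.06156/(2π·24.9) = 3.935×10^-4 m·K/W
  R'_ceramic fibre blanket = ln(0.416/0.201)/(2πk) = 0.7274/(2π·0.0751) = 1.541 m·K/W
  R'_calcium silicate = ln(0.510/0.416)/(2πk) = 0.2037/(2π·0.0636) = 0.5098 m·K/W
ΣR = 3.935×10^-4 + 1.541 + 0.5098 = 2.051 m·K/W
Q' = ΔT/ΣR = (744 K − 298 K)/2.051 = 217 W/m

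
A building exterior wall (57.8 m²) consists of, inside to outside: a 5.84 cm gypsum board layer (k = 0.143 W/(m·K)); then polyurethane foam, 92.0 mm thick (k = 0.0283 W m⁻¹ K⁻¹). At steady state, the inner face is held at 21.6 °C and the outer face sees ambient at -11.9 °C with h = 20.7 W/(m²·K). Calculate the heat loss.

Q = 522 W

Treat each layer as a resistance in series:
  R_gypsum board = L/(kA) = 0.0584/(0.143·57.8) = 0.007066 K/W
  R_polyurethane foam = L/(kA) = 0.0920/(0.0283·57.8) = 0.05624 K/W
  R_conv,out = 1/(hA) = 1/(20.7·57.8) = 8.358×10^-4 K/W
ΣR = 0.007066 + 0.05624 + 8.358×10^-4 = 0.06414 K/W
Q = ΔT/ΣR = (21.6 °C − -11.9 °C)/0.06414 = 522 W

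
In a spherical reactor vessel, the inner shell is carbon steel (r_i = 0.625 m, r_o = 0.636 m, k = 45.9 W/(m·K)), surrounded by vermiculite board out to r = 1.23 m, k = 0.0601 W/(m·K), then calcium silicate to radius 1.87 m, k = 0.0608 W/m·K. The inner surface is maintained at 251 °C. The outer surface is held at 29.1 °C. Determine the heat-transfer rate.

Series thermal resistances, inner to outer:
  R_carbon steel = (1/0.625 − 1/0.636)/(4πk) = 0.02767/(4π·45.9) = 4.798×10^-5 K/W
  R_vermiculite board = (1/0.636 − 1/1.23)/(4πk) = 0.7593/(4π·0.0601) = 1.005 K/W
  R_calcium silicate = (1/1.23 − 1/1.87)/(4πk) = 0.2782/(4π·0.0608) = 0.3642 K/W
ΣR = 4.798×10^-5 + 1.005 + 0.3642 = 1.369 K/W
Q = ΔT/ΣR = (251 °C − 29.1 °C)/1.369 = 162 W

Q = 162 W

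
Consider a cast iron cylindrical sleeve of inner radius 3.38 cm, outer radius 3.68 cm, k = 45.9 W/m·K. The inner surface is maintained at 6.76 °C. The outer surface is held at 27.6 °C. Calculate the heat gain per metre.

Q' = 70700 W/m

Q' = 2πk·ΔT/ln(r₂/r₁) = 2π × 45.9 × 20.84 / ln(0.0368/0.0338) = 70700 W/m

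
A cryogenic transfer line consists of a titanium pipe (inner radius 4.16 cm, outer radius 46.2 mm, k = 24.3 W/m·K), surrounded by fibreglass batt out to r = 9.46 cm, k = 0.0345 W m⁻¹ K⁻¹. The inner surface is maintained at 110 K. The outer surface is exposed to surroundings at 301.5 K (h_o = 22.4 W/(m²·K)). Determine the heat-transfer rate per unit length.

Series thermal resistances, inner to outer:
  R'_titanium = ln(0.0462/0.0416)/(2πk) = 0.1049/(2π·24.3) = 6.869×10^-4 m·K/W
  R'_fibreglass batt = ln(0.0946/0.0462)/(2πk) = 0.7167/(2π·0.0345) = 3.306 m·K/W
  R'_conv,out = 1/(2πr h) = 1/(2π·0.0946·22.4) = 0.07511 m·K/W
ΣR = 6.869×10^-4 + 3.306 + 0.07511 = 3.382 m·K/W
Q' = ΔT/ΣR = (110 K − 301.5 K)/3.382 = -56.6 W/m
(Negative Q' ⇒ heat flows inward; heat gain = 56.6 W/m.)

Q' = 56.6 W/m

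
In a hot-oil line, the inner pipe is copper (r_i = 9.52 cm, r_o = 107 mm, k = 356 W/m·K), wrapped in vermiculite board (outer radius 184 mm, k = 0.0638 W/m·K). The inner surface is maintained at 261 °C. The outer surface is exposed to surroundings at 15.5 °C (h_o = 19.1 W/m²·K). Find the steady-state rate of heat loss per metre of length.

Treat each layer as a resistance in series:
  R'_copper = ln(0.107/0.0952)/(2πk) = 0.1168/(2π·356) = 5.224×10^-5 m·K/W
  R'_vermiculite board = ln(0.184/0.107)/(2πk) = 0.5421/(2π·0.0638) = 1.352 m·K/W
  R'_conv,out = 1/(2πr h) = 1/(2π·0.184·19.1) = 0.04529 m·K/W
ΣR = 5.224×10^-5 + 1.352 + 0.04529 = 1.397 m·K/W
Q' = ΔT/ΣR = (261 °C − 15.5 °C)/1.397 = 176 W/m

Q' = 176 W/m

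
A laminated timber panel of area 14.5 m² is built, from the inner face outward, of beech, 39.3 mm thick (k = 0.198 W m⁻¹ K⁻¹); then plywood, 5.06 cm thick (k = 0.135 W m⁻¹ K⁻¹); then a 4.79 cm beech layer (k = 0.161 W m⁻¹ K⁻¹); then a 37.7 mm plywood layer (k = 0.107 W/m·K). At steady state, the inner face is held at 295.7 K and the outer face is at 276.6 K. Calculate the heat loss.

Q = 226 W

Series thermal resistances, inner to outer:
  R_beech = L/(kA) = 0.0393/(0.198·14.5) = 0.01369 K/W
  R_plywood = L/(kA) = 0.0506/(0.135·14.5) = 0.02585 K/W
  R_beech = L/(kA) = 0.0479/(0.161·14.5) = 0.02052 K/W
  R_plywood = L/(kA) = 0.0377/(0.107·14.5) = 0.02430 K/W
ΣR = 0.01369 + 0.02585 + 0.02052 + 0.02430 = 0.08436 K/W
Q = ΔT/ΣR = (295.7 K − 276.6 K)/0.08436 = 226 W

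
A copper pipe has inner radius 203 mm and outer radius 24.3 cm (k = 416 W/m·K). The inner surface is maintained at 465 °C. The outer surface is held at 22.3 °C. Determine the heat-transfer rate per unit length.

Q' = 2πk·ΔT/ln(r₂/r₁) = 2π × 416 × 442.7 / ln(0.243/0.203) = 6.43×10^6 W/m

Q' = 6430 kW/m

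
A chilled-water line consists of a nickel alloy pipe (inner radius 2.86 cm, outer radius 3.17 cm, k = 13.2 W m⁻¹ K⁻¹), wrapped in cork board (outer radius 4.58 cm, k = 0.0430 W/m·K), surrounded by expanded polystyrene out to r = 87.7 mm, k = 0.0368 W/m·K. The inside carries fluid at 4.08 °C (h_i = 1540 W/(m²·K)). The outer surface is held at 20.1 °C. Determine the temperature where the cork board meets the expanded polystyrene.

T = 9.32 °C

Resistance network (inner→outer):
  R'_conv,in = 1/(2πr h) = 1/(2π·0.0286·1540) = 0.003614 m·K/W
  R'_nickel alloy = ln(0.0317/0.0286)/(2πk) = 0.1029/(2π·13.2) = 0.001241 m·K/W
  R'_cork board = ln(0.0458/0.0317)/(2πk) = 0.3680/(2π·0.0430) = 1.362 m·K/W
  R'_expanded polystyrene = ln(0.0877/0.0458)/(2πk) = 0.6496/(2π·0.0368) = 2.810 m·K/W
ΣR = 0.003614 + 0.001241 + 1.362 + 2.810 = 4.177 m·K/W
Q' = ΔT/ΣR = (4.08 °C − 20.1 °C)/4.177 = -3.835 W/m
From the inner boundary to the cork board/expanded polystyrene interface, ΣR_partial = 1.367 m·K/W.
T_interface = T_in − Q'·ΣR_partial = 4.08 °C − (-3.835)(1.367) = 9.32 °C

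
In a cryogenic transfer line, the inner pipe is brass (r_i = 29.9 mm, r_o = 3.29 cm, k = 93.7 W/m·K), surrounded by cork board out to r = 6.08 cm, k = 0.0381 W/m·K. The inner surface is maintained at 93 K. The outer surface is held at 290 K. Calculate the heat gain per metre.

Q' = 76.8 W/m

Resistance network (inner→outer):
  R'_brass = ln(0.0329/0.0299)/(2πk) = 0.09561/(2π·93.7) = 1.624×10^-4 m·K/W
  R'_cork board = ln(0.0608/0.0329)/(2πk) = 0.6141/(2π·0.0381) = 2.565 m·K/W
ΣR = 1.624×10^-4 + 2.565 = 2.565 m·K/W
Q' = ΔT/ΣR = (93 K − 290 K)/2.565 = -76.8 W/m
(Negative Q' ⇒ heat flows inward; heat gain = 76.8 W/m.)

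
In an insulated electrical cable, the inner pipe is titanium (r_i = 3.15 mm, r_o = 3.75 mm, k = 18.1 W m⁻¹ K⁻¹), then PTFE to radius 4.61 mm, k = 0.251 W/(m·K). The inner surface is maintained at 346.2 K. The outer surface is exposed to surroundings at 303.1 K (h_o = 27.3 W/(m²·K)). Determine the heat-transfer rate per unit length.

Q' = 30.9 W/m

Series thermal resistances, inner to outer:
  R'_titanium = ln(0.00375/0.00315)/(2πk) = 0.1744/(2π·18.1) = 0.001533 m·K/W
  R'_PTFE = ln(0.00461/0.00375)/(2πk) = 0.2065/(2π·0.251) = 0.1309 m·K/W
  R'_conv,out = 1/(2πr h) = 1/(2π·0.00461·27.3) = 1.265 m·K/W
ΣR = 0.001533 + 0.1309 + 1.265 = 1.397 m·K/W
Q' = ΔT/ΣR = (346.2 K − 303.1 K)/1.397 = 30.9 W/m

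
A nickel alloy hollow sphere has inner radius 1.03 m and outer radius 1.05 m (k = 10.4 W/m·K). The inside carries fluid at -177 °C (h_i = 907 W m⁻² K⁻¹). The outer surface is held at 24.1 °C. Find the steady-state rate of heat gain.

Q = 8.97×10^5 W

Series thermal resistances, inner to outer:
  R_conv,in = 1/(4πr²h) = 1/(4π·1.03²·907) = 8.270×10^-5 K/W
  R_nickel alloy = (1/1.03 − 1/1.05)/(4πk) = 0.01849/(4π·10.4) = 1.415×10^-4 K/W
ΣR = 8.270×10^-5 + 1.415×10^-4 = 2.242×10^-4 K/W
Q = ΔT/ΣR = (-177 °C − 24.1 °C)/2.242×10^-4 = -8.97×10^5 W
(Negative Q ⇒ heat flows inward; heat gain = 8.97×10^5 W.)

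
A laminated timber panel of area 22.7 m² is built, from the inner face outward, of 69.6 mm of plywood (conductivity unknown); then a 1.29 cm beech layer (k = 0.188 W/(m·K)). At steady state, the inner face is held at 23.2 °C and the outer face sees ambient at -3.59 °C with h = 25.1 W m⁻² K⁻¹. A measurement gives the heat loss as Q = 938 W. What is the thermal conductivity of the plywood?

k = 0.129 W/m·K

ΣR = ΔT/Q = |23.2 − -3.59|/938 = 0.02856 K/W
Known resistances:
  R_beech = L/(kA) = 0.0129/(0.188·22.7) = 0.003023 K/W
  R_conv,out = 1/(hA) = 1/(25.1·22.7) = 0.001755 K/W
R_plywood = ΣR − ΣR_known = 0.02856 − 0.004778 = 0.02378 K/W
L/(kA) = 0.02378 ⇒ k = 0.0696/(0.02378·22.7) = 0.129 W/m·K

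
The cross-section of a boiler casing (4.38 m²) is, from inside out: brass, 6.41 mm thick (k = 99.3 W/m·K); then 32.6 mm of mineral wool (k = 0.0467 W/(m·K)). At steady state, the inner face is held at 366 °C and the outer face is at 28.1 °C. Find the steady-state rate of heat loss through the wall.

Treat each layer as a resistance in series:
  R_brass = L/(kA) = 0.00641/(99.3·4.38) = 1.474×10^-5 K/W
  R_mineral wool = L/(kA) = 0.0326/(0.0467·4.38) = 0.1594 K/W
ΣR = 1.474×10^-5 + 0.1594 = 0.1594 K/W
Q = ΔT/ΣR = (366 °C − 28.1 °C)/0.1594 = 2120 W

Q = 2.12 kW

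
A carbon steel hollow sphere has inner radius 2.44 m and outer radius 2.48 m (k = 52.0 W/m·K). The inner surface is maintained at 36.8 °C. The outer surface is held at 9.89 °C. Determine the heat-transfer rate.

Q = 2660 kW

Q = 4πk·ΔT/(1/r₁ − 1/r₂) = 4π × 52.0 × 26.91 / (1/2.44 − 1/2.48) = 2.66×10^6 W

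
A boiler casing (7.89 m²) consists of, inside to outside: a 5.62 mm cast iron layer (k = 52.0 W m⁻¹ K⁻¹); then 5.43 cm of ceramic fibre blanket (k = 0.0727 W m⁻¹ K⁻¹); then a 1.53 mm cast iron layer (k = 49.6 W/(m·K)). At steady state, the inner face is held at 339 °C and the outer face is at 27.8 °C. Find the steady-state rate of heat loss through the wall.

Resistance network (inner→outer):
  R_cast iron = L/(kA) = 0.00562/(52.0·7.89) = 1.370×10^-5 K/W
  R_ceramic fibre blanket = L/(kA) = 0.0543/(0.0727·7.89) = 0.09466 K/W
  R_cast iron = L/(kA) = 0.00153/(49.6·7.89) = 3.910×10^-6 K/W
ΣR = 1.370×10^-5 + 0.09466 + 3.910×10^-6 = 0.09468 K/W
Q = ΔT/ΣR = (339 °C − 27.8 °C)/0.09468 = 3290 W

Q = 3290 W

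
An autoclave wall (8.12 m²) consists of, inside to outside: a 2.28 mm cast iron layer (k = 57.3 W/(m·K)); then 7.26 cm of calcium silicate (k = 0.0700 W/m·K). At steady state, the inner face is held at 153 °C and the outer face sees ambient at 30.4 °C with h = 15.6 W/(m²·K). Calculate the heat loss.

Q = 904 W

Series thermal resistances, inner to outer:
  R_cast iron = L/(kA) = 0.00228/(57.3·8.12) = 4.900×10^-6 K/W
  R_calcium silicate = L/(kA) = 0.0726/(0.0700·8.12) = 0.1277 K/W
  R_conv,out = 1/(hA) = 1/(15.6·8.12) = 0.007894 K/W
ΣR = 4.900×10^-6 + 0.1277 + 0.007894 = 0.1356 K/W
Q = ΔT/ΣR = (153 °C − 30.4 °C)/0.1356 = 904 W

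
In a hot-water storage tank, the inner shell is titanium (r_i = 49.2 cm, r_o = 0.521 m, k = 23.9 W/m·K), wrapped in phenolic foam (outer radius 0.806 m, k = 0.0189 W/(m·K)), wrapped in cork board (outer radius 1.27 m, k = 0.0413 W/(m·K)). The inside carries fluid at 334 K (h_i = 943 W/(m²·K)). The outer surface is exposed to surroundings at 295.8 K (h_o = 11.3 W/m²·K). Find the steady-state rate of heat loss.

Q = 10.2 W

Series thermal resistances, inner to outer:
  R_conv,in = 1/(4πr²h) = 1/(4π·0.492²·943) = 3.486×10^-4 K/W
  R_titanium = (1/0.492 − 1/0.521)/(4πk) = 0.1131/(4π·23.9) = 3.767×10^-4 K/W
  R_phenolic foam = (1/0.521 − 1/0.806)/(4πk) = 0.6787/(4π·0.0189) = 2.858 K/W
  R_cork board = (1/0.806 − 1/1.27)/(4πk) = 0.4533/(4π·0.0413) = 0.8734 K/W
  R_conv,out = 1/(4πr²h) = 1/(4π·1.27²·11.3) = 0.004366 K/W
ΣR = 3.486×10^-4 + 3.767×10^-4 + 2.858 + 0.8734 + 0.004366 = 3.736 K/W
Q = ΔT/ΣR = (334 K − 295.8 K)/3.736 = 10.2 W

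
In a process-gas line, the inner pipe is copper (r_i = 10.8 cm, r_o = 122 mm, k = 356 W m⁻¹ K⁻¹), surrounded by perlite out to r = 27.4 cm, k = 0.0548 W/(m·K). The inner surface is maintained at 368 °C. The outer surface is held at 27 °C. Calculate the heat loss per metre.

Treat each layer as a resistance in series:
  R'_copper = ln(0.122/0.108)/(2πk) = 0.1219/(2π·356) = 5.449×10^-5 m·K/W
  R'_perlite = ln(0.274/0.122)/(2πk) = 0.8091/(2π·0.0548) = 2.350 m·K/W
ΣR = 5.449×10^-5 + 2.350 = 2.350 m·K/W
Q' = ΔT/ΣR = (368 °C − 27 °C)/2.350 = 145 W/m

Q' = 145 W/m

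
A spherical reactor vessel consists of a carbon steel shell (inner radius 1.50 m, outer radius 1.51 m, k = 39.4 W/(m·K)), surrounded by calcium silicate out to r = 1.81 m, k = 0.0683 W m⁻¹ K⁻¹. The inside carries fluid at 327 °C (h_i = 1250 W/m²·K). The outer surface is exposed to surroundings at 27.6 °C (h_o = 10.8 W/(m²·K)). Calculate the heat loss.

Q = 2300 W

Series thermal resistances, inner to outer:
  R_conv,in = 1/(4πr²h) = 1/(4π·1.50²·1250) = 2.829×10^-5 K/W
  R_carbon steel = (1/1.50 − 1/1.51)/(4πk) = 0.004415/(4π·39.4) = 8.917×10^-6 K/W
  R_calcium silicate = (1/1.51 − 1/1.81)/(4πk) = 0.1098/(4π·0.0683) = 0.1279 K/W
  R_conv,out = 1/(4πr²h) = 1/(4π·1.81²·10.8) = 0.002249 K/W
ΣR = 2.829×10^-5 + 8.917×10^-6 + 0.1279 + 0.002249 = 0.1302 K/W
Q = ΔT/ΣR = (327 °C − 27.6 °C)/0.1302 = 2300 W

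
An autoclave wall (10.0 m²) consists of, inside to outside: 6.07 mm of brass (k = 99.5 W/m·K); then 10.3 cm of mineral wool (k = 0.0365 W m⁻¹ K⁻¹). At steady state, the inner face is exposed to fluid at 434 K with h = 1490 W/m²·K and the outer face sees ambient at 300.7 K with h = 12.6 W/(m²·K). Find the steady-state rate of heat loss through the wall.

Q = 459 W

Resistance network (inner→outer):
  R_conv,in = 1/(hA) = 1/(1490·10.0) = 6.711×10^-5 K/W
  R_brass = L/(kA) = 0.00607/(99.5·10.0) = 6.101×10^-6 K/W
  R_mineral wool = L/(kA) = 0.103/(0.0365·10.0) = 0.2822 K/W
  R_conv,out = 1/(hA) = 1/(12.6·10.0) = 0.007937 K/W
ΣR = 6.711×10^-5 + 6.101×10^-6 + 0.2822 + 0.007937 = 0.2902 K/W
Q = ΔT/ΣR = (434 K − 300.7 K)/0.2902 = 459 W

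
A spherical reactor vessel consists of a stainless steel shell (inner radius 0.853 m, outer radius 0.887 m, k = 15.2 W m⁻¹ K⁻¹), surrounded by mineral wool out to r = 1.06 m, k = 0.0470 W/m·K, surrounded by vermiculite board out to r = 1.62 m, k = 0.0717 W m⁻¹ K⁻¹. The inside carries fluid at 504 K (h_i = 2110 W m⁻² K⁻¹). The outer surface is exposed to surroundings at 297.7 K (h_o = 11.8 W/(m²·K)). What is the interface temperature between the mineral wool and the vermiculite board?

Resistance network (inner→outer):
  R_conv,in = 1/(4πr²h) = 1/(4π·0.853²·2110) = 5.183×10^-5 K/W
  R_stainless steel = (1/0.853 − 1/0.887)/(4πk) = 0.04494/(4π·15.2) = 2.353×10^-4 K/W
  R_mineral wool = (1/0.887 − 1/1.06)/(4πk) = 0.1840/(4π·0.0470) = 0.3115 K/W
  R_vermiculite board = (1/1.06 − 1/1.62)/(4πk) = 0.3261/(4π·0.0717) = 0.3619 K/W
  R_conv,out = 1/(4πr²h) = 1/(4π·1.62²·11.8) = 0.002570 K/W
ΣR = 5.183×10^-5 + 2.353×10^-4 + 0.3115 + 0.3619 + 0.002570 = 0.6763 K/W
Q = ΔT/ΣR = (504 K − 297.7 K)/0.6763 = 305.0 W
From the inner boundary to the mineral wool/vermiculite board interface, ΣR_partial = 0.3118 K/W.
T_interface = T_in − Q·ΣR_partial = 504 K − (305.0)(0.3118) = 409 K

T = 409 K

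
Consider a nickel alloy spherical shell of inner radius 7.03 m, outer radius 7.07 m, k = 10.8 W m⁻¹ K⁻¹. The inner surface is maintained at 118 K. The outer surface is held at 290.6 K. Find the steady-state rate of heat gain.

Q = 2.91×10^7 W

Q = 4πk·ΔT/(1/r₁ − 1/r₂) = 4π × 10.8 × 172.6 / (1/7.03 − 1/7.07) = 2.91×10^7 W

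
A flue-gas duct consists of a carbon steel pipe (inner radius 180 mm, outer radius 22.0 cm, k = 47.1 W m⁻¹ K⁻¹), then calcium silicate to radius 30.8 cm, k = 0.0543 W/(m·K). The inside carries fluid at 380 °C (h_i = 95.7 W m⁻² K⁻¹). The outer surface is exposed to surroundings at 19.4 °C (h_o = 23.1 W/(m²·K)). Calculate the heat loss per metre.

Q' = 354 W/m

Resistance network (inner→outer):
  R'_conv,in = 1/(2πr h) = 1/(2π·0.180·95.7) = 0.009239 m·K/W
  R'_carbon steel = ln(0.220/0.180)/(2πk) = 0.2007/(2π·47.1) = 6.781×10^-4 m·K/W
  R'_calcium silicate = ln(0.308/0.220)/(2πk) = 0.3365/(2π·0.0543) = 0.9862 m·K/W
  R'_conv,out = 1/(2πr h) = 1/(2π·0.308·23.1) = 0.02237 m·K/W
ΣR = 0.009239 + 6.781×10^-4 + 0.9862 + 0.02237 = 1.018 m·K/W
Q' = ΔT/ΣR = (380 °C − 19.4 °C)/1.018 = 354 W/m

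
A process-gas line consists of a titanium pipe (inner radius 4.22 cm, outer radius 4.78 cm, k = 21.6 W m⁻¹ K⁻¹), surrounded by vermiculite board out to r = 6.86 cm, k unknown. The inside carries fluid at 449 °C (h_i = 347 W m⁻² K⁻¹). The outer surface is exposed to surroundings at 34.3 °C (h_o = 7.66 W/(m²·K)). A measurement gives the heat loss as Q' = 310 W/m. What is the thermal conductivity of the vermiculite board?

ΣR = ΔT/Q' = |449 − 34.3|/310 = 1.338 m·K/W
Known resistances:
  R'_conv,in = 1/(2πr h) = 1/(2π·0.0422·347) = 0.01087 m·K/W
  R'_titanium = ln(0.0478/0.0422)/(2πk) = 0.1246/(2π·21.6) = 9.181×10^-4 m·K/W
  R'_conv,out = 1/(2πr h) = 1/(2π·0.0686·7.66) = 0.3029 m·K/W
R_vermiculite board = ΣR − ΣR_known = 1.338 − 0.3147 = 1.023 m·K/W
ln(r₂/r₁)/(2πk) = 1.023 ⇒ k = 0.3613/(2π·1.023) = 0.0562 W/m·K

k = 0.0562 W/m·K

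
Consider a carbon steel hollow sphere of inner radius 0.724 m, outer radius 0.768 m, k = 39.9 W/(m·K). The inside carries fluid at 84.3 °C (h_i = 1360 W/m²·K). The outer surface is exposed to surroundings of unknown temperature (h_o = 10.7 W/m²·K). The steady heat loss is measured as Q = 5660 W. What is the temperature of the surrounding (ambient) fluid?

Series resistances:
  R_conv,in = 1/(4πr²h) = 1/(4π·0.724²·1360) = 1.116×10^-4 K/W
  R_carbon steel = (1/0.724 − 1/0.768)/(4πk) = 0.07913/(4π·39.9) = 1.578×10^-4 K/W
  R_conv,out = 1/(4πr²h) = 1/(4π·0.768²·10.7) = 0.01261 K/W
ΣR = 0.01288 K/W
ΔT = Q·ΣR = 5660 × 0.01288 = 72.90 K
Heat flows outward, so T_out = T_in − ΔT = 84.3 − 72.90 = 11.4 °C

T_out = 11.4 °C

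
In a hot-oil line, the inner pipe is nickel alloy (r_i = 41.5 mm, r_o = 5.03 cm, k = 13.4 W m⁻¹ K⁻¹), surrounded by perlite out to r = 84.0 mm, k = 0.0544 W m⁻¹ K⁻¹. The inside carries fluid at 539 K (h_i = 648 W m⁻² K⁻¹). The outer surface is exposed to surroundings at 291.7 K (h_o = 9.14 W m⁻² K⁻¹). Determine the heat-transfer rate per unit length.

Series thermal resistances, inner to outer:
  R'_conv,in = 1/(2πr h) = 1/(2π·0.0415·648) = 0.005918 m·K/W
  R'_nickel alloy = ln(0.0503/0.0415)/(2πk) = 0.1923/(2π·13.4) = 0.002284 m·K/W
  R'_perlite = ln(0.0840/0.0503)/(2πk) = 0.5128/(2π·0.0544) = 1.500 m·K/W
  R'_conv,out = 1/(2πr h) = 1/(2π·0.0840·9.14) = 0.2073 m·K/W
ΣR = 0.005918 + 0.002284 + 1.500 + 0.2073 = 1.716 m·K/W
Q' = ΔT/ΣR = (539 K − 291.7 K)/1.716 = 144 W/m

Q' = 144 W/m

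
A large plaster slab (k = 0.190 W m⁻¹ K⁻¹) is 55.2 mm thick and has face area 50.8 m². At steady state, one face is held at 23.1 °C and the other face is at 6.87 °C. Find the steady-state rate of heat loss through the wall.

Q = 2840 W

Q = kA·ΔT/L = 0.190 × 50.8 × |23.1 °C − 6.87 °C| / 0.0552 = 2840 W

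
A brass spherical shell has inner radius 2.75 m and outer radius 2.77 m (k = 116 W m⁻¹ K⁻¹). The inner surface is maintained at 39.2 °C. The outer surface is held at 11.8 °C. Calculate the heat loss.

Q = 15200 kW

Q = 4πk·ΔT/(1/r₁ − 1/r₂) = 4π × 116 × 27.4 / (1/2.75 − 1/2.77) = 1.52×10^7 W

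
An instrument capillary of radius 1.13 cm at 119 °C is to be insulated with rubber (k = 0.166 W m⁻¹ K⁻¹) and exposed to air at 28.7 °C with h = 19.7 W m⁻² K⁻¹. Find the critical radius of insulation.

For a cylinder, r_cr = k_ins/h = 0.166/19.7 = 0.00843 m = 0.843 cm

r_cr = 0.843 cm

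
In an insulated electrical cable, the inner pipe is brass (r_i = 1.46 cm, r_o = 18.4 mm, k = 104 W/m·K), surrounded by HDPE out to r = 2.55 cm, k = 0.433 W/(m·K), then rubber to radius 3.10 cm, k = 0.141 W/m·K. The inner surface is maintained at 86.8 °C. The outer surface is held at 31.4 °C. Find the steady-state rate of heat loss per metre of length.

Q' = 163 W/m

Treat each layer as a resistance in series:
  R'_brass = ln(0.0184/0.0146)/(2πk) = 0.2313/(2π·104) = 3.540×10^-4 m·K/W
  R'_HDPE = ln(0.0255/0.0184)/(2πk) = 0.3263/(2π·0.433) = 0.1199 m·K/W
  R'_rubber = ln(0.0310/0.0255)/(2πk) = 0.1953/(2π·0.141) = 0.2205 m·K/W
ΣR = 3.540×10^-4 + 0.1199 + 0.2205 = 0.3408 m·K/W
Q' = ΔT/ΣR = (86.8 °C − 31.4 °C)/0.3408 = 163 W/m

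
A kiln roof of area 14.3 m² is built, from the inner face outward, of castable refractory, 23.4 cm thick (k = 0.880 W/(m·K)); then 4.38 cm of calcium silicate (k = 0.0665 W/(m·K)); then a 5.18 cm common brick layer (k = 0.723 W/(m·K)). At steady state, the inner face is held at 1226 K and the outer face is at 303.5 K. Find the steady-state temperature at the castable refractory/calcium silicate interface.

T = 980 K

Resistance network (inner→outer):
  R_castable refractory = L/(kA) = 0.234/(0.880·14.3) = 0.01860 K/W
  R_calcium silicate = L/(kA) = 0.0438/(0.0665·14.3) = 0.04606 K/W
  R_common brick = L/(kA) = 0.0518/(0.723·14.3) = 0.005010 K/W
ΣR = 0.01860 + 0.04606 + 0.005010 = 0.06967 K/W
Q = ΔT/ΣR = (1226 K − 303.5 K)/0.06967 = 13240 W
From the inner boundary to the castable refractory/calcium silicate interface, ΣR_partial = 0.01860 K/W.
T_interface = T_in − Q·ΣR_partial = 1226 K − (13240)(0.01860) = 980 K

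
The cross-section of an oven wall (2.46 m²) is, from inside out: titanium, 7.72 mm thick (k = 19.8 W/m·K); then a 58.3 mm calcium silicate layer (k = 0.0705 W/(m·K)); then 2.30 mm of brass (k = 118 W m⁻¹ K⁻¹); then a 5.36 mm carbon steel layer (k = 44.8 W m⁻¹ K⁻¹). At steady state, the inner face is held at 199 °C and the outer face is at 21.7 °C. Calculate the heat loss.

Resistance network (inner→outer):
  R_titanium = L/(kA) = 0.00772/(19.8·2.46) = 1.585×10^-4 K/W
  R_calcium silicate = L/(kA) = 0.0583/(0.0705·2.46) = 0.3362 K/W
  R_brass = L/(kA) = 0.00230/(118·2.46) = 7.923×10^-6 K/W
  R_carbon steel = L/(kA) = 0.00536/(44.8·2.46) = 4.864×10^-5 K/W
ΣR = 1.585×10^-4 + 0.3362 + 7.923×10^-6 + 4.864×10^-5 = 0.3364 K/W
Q = ΔT/ΣR = (199 °C − 21.7 °C)/0.3364 = 527 W

Q = 527 W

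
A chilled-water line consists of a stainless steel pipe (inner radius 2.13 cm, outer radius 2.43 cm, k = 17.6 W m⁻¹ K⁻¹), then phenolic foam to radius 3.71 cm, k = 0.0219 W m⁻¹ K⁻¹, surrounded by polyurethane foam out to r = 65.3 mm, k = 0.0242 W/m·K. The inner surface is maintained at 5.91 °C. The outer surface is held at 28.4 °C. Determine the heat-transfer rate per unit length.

Q' = 3.31 W/m

Treat each layer as a resistance in series:
  R'_stainless steel = ln(0.0243/0.0213)/(2πk) = 0.1318/(2π·17.6) = 0.001192 m·K/W
  R'_phenolic foam = ln(0.0371/0.0243)/(2πk) = 0.4231/(2π·0.0219) = 3.075 m·K/W
  R'_polyurethane foam = ln(0.0653/0.0371)/(2πk) = 0.5654/(2π·0.0242) = 3.718 m·K/W
ΣR = 0.001192 + 3.075 + 3.718 = 6.794 m·K/W
Q' = ΔT/ΣR = (5.91 °C − 28.4 °C)/6.794 = -3.31 W/m
(Negative Q' ⇒ heat flows inward; heat gain = 3.31 W/m.)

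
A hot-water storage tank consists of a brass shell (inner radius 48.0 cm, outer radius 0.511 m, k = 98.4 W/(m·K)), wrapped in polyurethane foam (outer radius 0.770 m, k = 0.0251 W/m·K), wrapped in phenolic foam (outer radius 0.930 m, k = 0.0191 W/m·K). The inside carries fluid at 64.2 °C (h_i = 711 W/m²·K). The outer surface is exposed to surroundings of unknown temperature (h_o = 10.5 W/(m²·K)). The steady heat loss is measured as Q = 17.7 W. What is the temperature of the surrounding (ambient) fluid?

T_out = 10.6 °C

Sum the resistances:
  R_conv,in = 1/(4πr²h) = 1/(4π·0.480²·711) = 4.858×10^-4 K/W
  R_brass = (1/0.480 − 1/0.511)/(4πk) = 0.1264/(4π·98.4) = 1.022×10^-4 K/W
  R_polyurethane foam = (1/0.511 − 1/0.770)/(4πk) = 0.6582/(4π·0.0251) = 2.087 K/W
  R_phenolic foam = (1/0.770 − 1/0.930)/(4πk) = 0.2234/(4π·0.0191) = 0.9309 K/W
  R_conv,out = 1/(4πr²h) = 1/(4π·0.930²·10.5) = 0.008763 K/W
ΣR = 3.027 K/W
ΔT = Q·ΣR = 17.7 × 3.027 = 53.58 K
Heat flows outward, so T_out = T_in − ΔT = 64.2 − 53.58 = 10.6 °C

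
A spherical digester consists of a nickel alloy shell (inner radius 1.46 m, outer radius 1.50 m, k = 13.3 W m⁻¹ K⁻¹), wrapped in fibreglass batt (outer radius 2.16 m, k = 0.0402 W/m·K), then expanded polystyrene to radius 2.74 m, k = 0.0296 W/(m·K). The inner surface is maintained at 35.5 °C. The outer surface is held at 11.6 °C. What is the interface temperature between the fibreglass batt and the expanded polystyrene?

Treat each layer as a resistance in series:
  R_nickel alloy = (1/1.46 − 1/1.50)/(4πk) = 0.01826/(4π·13.3) = 1.093×10^-4 K/W
  R_fibreglass batt = (1/1.50 − 1/2.16)/(4πk) = 0.2037/(4π·0.0402) = 0.4032 K/W
  R_expanded polystyrene = (1/2.16 − 1/2.74)/(4πk) = 0.09800/(4π·0.0296) = 0.2635 K/W
ΣR = 1.093×10^-4 + 0.4032 + 0.2635 = 0.6668 K/W
Q = ΔT/ΣR = (35.5 °C − 11.6 °C)/0.6668 = 35.84 W
From the inner boundary to the fibreglass batt/expanded polystyrene interface, ΣR_partial = 0.4033 K/W.
T_interface = T_in − Q·ΣR_partial = 35.5 °C − (35.84)(0.4033) = 21.0 °C

T = 21.0 °C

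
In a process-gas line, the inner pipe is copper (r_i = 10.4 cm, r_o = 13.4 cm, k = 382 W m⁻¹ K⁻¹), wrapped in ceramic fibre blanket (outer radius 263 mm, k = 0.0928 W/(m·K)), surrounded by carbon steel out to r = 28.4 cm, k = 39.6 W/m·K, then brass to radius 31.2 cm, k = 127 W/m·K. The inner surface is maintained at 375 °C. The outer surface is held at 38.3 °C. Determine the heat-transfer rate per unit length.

Q' = 291 W/m

Series thermal resistances, inner to outer:
  R'_copper = ln(0.134/0.104)/(2πk) = 0.2534/(2π·382) = 1.056×10^-4 m·K/W
  R'_ceramic fibre blanket = ln(0.263/0.134)/(2πk) = 0.6743/(2π·0.0928) = 1.156 m·K/W
  R'_carbon steel = ln(0.284/0.263)/(2πk) = 0.07682/(2π·39.6) = 3.087×10^-4 m·K/W
  R'_brass = ln(0.312/0.284)/(2πk) = 0.09403/(2π·127) = 1.178×10^-4 m·K/W
ΣR = 1.056×10^-4 + 1.156 + 3.087×10^-4 + 1.178×10^-4 = 1.157 m·K/W
Q' = ΔT/ΣR = (375 °C − 38.3 °C)/1.157 = 291 W/m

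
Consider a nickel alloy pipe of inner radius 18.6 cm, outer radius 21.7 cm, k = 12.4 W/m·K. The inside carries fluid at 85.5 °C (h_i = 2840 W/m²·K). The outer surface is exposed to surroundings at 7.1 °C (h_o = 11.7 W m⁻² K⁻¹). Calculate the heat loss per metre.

Resistance network (inner→outer):
  R'_conv,in = 1/(2πr h) = 1/(2π·0.186·2840) = 3.013×10^-4 m·K/W
  R'_nickel alloy = ln(0.217/0.186)/(2πk) = 0.1542/(2π·12.4) = 0.001979 m·K/W
  R'_conv,out = 1/(2πr h) = 1/(2π·0.217·11.7) = 0.06269 m·K/W
ΣR = 3.013×10^-4 + 0.001979 + 0.06269 = 0.06497 m·K/W
Q' = ΔT/ΣR = (85.5 °C − 7.1 °C)/0.06497 = 1210 W/m

Q' = 1210 W/m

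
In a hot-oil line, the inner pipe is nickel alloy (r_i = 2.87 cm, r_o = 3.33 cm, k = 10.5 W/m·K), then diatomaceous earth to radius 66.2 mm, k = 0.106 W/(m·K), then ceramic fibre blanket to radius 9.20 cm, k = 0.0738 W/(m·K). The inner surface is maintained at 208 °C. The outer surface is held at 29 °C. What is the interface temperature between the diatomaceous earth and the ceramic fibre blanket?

Series thermal resistances, inner to outer:
  R'_nickel alloy = ln(0.0333/0.0287)/(2πk) = 0.1487/(2π·10.5) = 0.002253 m·K/W
  R'_diatomaceous earth = ln(0.0662/0.0333)/(2πk) = 0.6871/(2π·0.106) = 1.032 m·K/W
  R'_ceramic fibre blanket = ln(0.0920/0.0662)/(2πk) = 0.3291/(2π·0.0738) = 0.7097 m·K/W
ΣR = 0.002253 + 1.032 + 0.7097 = 1.744 m·K/W
Q' = ΔT/ΣR = (208 °C − 29 °C)/1.744 = 102.6 W/m
From the inner boundary to the diatomaceous earth/ceramic fibre blanket interface, ΣR_partial = 1.034 m·K/W.
T_interface = T_in − Q'·ΣR_partial = 208 °C − (102.6)(1.034) = 102 °C

T = 102 °C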